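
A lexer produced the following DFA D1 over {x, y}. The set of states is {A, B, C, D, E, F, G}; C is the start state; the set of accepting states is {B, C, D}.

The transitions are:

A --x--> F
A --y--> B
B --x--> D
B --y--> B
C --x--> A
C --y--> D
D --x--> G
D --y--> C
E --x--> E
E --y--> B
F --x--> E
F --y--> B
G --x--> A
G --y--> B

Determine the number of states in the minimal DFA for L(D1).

Every state is reachable, so we keep all 7.
Start with accepting vs non-accepting: {B,C,D} | {A,E,F,G}.
On input x, block {B,C,D} splits into {C,D} and {B}.
No further refinement is possible. Final partition (3 blocks): {C,D} | {A,E,F,G} | {B}.

3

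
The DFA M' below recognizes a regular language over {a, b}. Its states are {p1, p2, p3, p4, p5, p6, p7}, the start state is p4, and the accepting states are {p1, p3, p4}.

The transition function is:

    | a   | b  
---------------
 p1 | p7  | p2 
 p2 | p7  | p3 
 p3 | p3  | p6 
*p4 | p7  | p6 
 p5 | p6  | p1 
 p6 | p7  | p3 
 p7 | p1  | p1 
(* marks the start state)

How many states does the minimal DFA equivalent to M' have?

4

First remove the unreachable states {p5}; 6 states remain.
P0 = {p1,p3,p4} | {p2,p6,p7}.
On input a, block {p1,p3,p4} splits into {p1,p4} and {p3}.
Refine {p2,p6,p7} on symbol a: members go to different blocks, giving {p2,p6} and {p7}.
Stable partition: {p1,p4} | {p2,p6} | {p3} | {p7} — 4 equivalence classes.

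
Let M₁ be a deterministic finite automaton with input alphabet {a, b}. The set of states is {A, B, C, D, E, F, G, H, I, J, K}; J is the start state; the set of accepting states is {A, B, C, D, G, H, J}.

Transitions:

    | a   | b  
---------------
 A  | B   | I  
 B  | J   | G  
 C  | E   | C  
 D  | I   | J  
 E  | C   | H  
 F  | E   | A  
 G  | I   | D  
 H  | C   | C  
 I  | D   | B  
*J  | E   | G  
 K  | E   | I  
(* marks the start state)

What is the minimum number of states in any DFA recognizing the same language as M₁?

3

First remove the unreachable states {A,F,K}; 8 states remain.
P0 = {B,C,D,G,H,J} | {E,I}.
Refine {B,C,D,G,H,J} on symbol a: members go to different blocks, giving {C,D,G,J} and {B,H}.
No further refinement is possible. Final partition (3 blocks): {C,D,G,J} | {E,I} | {B,H}.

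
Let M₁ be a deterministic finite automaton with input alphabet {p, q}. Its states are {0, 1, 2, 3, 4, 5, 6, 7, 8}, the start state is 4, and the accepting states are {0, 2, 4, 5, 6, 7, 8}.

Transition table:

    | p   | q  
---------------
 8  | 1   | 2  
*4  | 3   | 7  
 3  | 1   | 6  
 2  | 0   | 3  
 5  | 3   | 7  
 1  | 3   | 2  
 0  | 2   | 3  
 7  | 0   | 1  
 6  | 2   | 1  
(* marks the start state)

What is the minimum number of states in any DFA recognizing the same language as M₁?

States {5,8} cannot be reached from the start state, so discard them.
Initial partition by acceptance: {0,2,4,6,7} | {1,3}.
Refine {0,2,4,6,7} on symbol p: members go to different blocks, giving {0,2,6,7} and {4}.
Stable partition: {0,2,6,7} | {1,3} | {4} — 3 equivalence classes.

3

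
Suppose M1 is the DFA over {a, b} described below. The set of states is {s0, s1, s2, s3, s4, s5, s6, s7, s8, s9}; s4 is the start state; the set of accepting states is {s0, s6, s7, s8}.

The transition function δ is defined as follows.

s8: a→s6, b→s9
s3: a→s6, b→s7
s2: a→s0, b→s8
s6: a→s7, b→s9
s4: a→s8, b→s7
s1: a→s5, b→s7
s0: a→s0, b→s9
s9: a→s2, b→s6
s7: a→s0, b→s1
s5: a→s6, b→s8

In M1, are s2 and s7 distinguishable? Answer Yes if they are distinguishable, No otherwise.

Yes

States {s3} cannot be reached from the start state, so discard them.
Initial partition by acceptance: {s0,s6,s7,s8} | {s1,s2,s4,s5,s9}.
Split {s1,s2,s4,s5,s9} by δ(·,a) → {s2,s4,s5} and {s1,s9}.
No further refinement is possible. Final partition (3 blocks): {s0,s6,s7,s8} | {s2,s4,s5} | {s1,s9}.
s2 and s7 end up in different blocks, so they are distinguishable. For instance, the string 'ε' is accepted from only s7.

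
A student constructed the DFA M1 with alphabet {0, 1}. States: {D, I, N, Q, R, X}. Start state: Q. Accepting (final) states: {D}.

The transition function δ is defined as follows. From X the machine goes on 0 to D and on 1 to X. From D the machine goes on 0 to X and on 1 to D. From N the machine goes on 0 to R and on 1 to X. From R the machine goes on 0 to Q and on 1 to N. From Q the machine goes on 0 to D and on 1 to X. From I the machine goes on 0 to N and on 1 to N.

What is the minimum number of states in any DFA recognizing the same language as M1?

2

First remove the unreachable states {I,N,R}; 3 states remain.
Start with accepting vs non-accepting: {D} | {Q,X}.
The partition is now stable with 2 blocks: {D} | {Q,X}.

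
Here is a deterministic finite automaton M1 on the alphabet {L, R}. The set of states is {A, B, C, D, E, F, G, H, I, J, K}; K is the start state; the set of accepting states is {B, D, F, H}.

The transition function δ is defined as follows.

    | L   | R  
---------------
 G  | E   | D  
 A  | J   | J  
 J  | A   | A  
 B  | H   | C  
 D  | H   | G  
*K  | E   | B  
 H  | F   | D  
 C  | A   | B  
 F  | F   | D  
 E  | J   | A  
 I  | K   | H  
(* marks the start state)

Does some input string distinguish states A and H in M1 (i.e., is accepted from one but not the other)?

States {I} cannot be reached from the start state, so discard them.
P0 = {B,D,F,H} | {A,C,E,G,J,K}.
Refine {B,D,F,H} on symbol R: members go to different blocks, giving {B,D} and {F,H}.
Refine {A,C,E,G,J,K} on symbol R: members go to different blocks, giving {A,E,J} and {C,G,K}.
No further refinement is possible. Final partition (4 blocks): {B,D} | {A,E,J} | {F,H} | {C,G,K}.
A and H end up in different blocks, so they are distinguishable. For instance, the string 'ε' is accepted from only H.

Yes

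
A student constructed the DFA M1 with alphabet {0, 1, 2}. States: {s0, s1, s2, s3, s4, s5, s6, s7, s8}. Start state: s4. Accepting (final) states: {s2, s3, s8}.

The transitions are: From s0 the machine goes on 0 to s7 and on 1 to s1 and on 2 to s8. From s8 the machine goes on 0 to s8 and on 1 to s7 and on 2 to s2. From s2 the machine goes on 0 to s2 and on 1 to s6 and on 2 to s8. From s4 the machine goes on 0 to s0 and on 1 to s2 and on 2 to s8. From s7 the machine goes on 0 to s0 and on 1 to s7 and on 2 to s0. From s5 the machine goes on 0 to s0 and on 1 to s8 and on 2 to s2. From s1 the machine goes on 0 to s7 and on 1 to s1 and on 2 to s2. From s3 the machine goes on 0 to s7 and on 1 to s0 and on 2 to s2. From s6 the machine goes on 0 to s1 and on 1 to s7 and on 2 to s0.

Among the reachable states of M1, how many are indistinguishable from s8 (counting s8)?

States {s3,s5} cannot be reached from the start state, so discard them.
P0 = {s2,s8} | {s0,s1,s4,s6,s7}.
Refine {s0,s1,s4,s6,s7} on symbol 1: members go to different blocks, giving {s0,s1,s6,s7} and {s4}.
Split {s0,s1,s6,s7} by δ(·,2) → {s0,s1} and {s6,s7}.
Stable partition: {s2,s8} | {s0,s1} | {s4} | {s6,s7} — 4 equivalence classes.
The equivalence class containing s8 is {s2,s8}, of size 2.

2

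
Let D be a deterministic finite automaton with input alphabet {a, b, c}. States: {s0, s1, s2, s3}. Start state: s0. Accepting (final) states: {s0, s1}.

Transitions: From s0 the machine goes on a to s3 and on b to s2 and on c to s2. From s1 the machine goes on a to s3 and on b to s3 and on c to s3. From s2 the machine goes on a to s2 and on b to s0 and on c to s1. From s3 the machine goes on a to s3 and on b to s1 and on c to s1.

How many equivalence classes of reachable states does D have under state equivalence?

All states are reachable from the start state.
Start with accepting vs non-accepting: {s0,s1} | {s2,s3}.
No further refinement is possible. Final partition (2 blocks): {s0,s1} | {s2,s3}.

2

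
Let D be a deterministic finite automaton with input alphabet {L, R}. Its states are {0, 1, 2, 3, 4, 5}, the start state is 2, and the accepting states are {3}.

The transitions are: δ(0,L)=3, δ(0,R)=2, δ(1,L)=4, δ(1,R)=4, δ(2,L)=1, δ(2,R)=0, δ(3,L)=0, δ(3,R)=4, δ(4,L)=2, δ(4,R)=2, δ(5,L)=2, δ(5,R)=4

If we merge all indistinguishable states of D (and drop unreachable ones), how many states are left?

States {5} cannot be reached from the start state, so discard them.
Initial partition by acceptance: {3} | {0,1,2,4}.
Refine {0,1,2,4} on symbol L: members go to different blocks, giving {1,2,4} and {0}.
On input R, block {1,2,4} splits into {1,4} and {2}.
On input L, block {1,4} splits into {1} and {4}.
No further refinement is possible. Final partition (5 blocks): {3} | {1} | {0} | {2} | {4}.

5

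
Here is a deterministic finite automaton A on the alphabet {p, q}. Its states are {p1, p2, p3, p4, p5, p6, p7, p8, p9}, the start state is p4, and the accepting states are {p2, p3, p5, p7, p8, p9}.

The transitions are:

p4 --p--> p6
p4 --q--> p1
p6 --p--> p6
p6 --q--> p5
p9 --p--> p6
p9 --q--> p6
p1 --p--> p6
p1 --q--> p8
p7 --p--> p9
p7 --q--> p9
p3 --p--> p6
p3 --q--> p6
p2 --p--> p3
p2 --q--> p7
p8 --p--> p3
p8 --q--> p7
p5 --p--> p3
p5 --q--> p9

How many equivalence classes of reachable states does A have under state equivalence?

6

States {p2} cannot be reached from the start state, so discard them.
P0 = {p3,p5,p7,p8,p9} | {p1,p4,p6}.
Refine {p3,p5,p7,p8,p9} on symbol p: members go to different blocks, giving {p5,p7,p8} and {p3,p9}.
On input q, block {p5,p7,p8} splits into {p5,p7} and {p8}.
Refine {p1,p4,p6} on symbol q: members go to different blocks, giving {p1} and {p4} and {p6}.
Stable partition: {p5,p7} | {p1} | {p3,p9} | {p8} | {p4} | {p6} — 6 equivalence classes.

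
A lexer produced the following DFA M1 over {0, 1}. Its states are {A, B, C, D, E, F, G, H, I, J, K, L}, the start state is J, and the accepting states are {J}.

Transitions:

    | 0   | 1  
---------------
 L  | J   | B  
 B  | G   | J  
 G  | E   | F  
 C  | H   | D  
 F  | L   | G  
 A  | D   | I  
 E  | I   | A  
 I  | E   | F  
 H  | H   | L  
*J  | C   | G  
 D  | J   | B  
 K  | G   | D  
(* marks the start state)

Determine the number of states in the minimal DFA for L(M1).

First remove the unreachable states {K}; 11 states remain.
P0 = {J} | {A,B,C,D,E,F,G,H,I,L}.
Split {A,B,C,D,E,F,G,H,I,L} by δ(·,0) → {A,B,C,E,F,G,H,I} and {D,L}.
On input 0, block {A,B,C,E,F,G,H,I} splits into {B,C,E,G,H,I} and {A,F}.
Refine {B,C,E,G,H,I} on symbol 1: members go to different blocks, giving {E,G,I} and {C,H} and {B}.
No further refinement is possible. Final partition (6 blocks): {J} | {E,G,I} | {D,L} | {A,F} | {C,H} | {B}.

6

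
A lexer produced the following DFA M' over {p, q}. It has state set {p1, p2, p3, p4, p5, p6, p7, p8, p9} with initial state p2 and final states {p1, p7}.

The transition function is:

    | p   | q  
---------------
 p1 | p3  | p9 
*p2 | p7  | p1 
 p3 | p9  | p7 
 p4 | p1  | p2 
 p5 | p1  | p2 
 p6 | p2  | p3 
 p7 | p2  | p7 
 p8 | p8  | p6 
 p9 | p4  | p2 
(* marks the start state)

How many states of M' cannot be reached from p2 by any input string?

No path from p2 leads to p5, p6, p8; the other 6 states are all reachable.

3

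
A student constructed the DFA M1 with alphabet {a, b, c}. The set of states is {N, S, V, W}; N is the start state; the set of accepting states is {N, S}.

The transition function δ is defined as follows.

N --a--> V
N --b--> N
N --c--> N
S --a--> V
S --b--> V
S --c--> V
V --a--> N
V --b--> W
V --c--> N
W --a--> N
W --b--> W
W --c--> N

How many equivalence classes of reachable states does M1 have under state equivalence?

First remove the unreachable states {S}; 3 states remain.
Start with accepting vs non-accepting: {N} | {V,W}.
Stable partition: {N} | {V,W} — 2 equivalence classes.

2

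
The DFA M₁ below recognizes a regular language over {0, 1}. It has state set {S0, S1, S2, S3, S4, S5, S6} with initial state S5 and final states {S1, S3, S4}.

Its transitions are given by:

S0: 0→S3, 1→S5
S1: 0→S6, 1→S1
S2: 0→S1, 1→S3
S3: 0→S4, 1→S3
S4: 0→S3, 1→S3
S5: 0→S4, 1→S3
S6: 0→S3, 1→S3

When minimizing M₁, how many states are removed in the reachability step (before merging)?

No path from S5 leads to S0, S1, S2, S6; the other 3 states are all reachable.

4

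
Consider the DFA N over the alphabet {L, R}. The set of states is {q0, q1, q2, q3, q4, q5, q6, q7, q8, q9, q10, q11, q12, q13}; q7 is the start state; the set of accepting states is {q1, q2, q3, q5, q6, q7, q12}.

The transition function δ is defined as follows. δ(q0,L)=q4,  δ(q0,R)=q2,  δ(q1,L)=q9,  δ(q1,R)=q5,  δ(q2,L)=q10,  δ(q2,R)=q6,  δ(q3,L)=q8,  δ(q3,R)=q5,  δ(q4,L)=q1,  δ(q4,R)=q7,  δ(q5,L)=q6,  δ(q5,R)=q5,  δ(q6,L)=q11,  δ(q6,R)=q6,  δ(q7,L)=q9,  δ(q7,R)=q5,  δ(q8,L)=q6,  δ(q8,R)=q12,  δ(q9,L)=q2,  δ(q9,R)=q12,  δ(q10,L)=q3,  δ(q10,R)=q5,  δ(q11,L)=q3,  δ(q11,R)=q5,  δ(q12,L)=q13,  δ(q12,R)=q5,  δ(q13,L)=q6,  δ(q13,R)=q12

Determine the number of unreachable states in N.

BFS from q7 reaches {q2, q3, q5, q6, q7, q8, q9, q10, q11, q12, q13}; the 3 state(s) q0, q1, q4 are never visited.

3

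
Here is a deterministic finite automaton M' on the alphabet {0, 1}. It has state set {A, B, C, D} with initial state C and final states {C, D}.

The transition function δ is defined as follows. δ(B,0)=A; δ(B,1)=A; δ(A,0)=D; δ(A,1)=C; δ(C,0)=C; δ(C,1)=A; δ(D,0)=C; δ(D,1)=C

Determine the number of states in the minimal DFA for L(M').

First remove the unreachable states {B}; 3 states remain.
P0 = {C,D} | {A}.
Refine {C,D} on symbol 1: members go to different blocks, giving {C} and {D}.
No further refinement is possible. Final partition (3 blocks): {C} | {A} | {D}.

3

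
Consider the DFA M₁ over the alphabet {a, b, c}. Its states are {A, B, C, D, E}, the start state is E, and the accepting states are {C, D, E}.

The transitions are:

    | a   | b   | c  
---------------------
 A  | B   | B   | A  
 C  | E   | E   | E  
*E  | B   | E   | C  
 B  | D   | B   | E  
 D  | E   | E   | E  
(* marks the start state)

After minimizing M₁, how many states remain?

3

States {A} cannot be reached from the start state, so discard them.
Start with accepting vs non-accepting: {C,D,E} | {B}.
Split {C,D,E} by δ(·,a) → {C,D} and {E}.
Stable partition: {C,D} | {B} | {E} — 3 equivalence classes.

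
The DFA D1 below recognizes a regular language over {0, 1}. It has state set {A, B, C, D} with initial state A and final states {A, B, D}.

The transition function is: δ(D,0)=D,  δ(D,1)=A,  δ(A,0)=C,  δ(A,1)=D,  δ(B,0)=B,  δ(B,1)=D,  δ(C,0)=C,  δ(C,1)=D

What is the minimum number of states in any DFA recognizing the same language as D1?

States {B} cannot be reached from the start state, so discard them.
Initial partition by acceptance: {A,D} | {C}.
Refine {A,D} on symbol 0: members go to different blocks, giving {A} and {D}.
Stable partition: {A} | {C} | {D} — 3 equivalence classes.

3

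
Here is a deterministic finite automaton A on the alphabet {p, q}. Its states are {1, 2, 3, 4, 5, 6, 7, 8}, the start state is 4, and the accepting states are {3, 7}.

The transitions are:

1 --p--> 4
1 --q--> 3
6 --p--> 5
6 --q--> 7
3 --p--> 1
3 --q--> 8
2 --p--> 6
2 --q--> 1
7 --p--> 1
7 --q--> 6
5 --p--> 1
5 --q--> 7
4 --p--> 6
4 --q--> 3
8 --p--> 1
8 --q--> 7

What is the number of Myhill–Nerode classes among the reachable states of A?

2

First remove the unreachable states {2}; 7 states remain.
Start with accepting vs non-accepting: {3,7} | {1,4,5,6,8}.
Stable partition: {3,7} | {1,4,5,6,8} — 2 equivalence classes.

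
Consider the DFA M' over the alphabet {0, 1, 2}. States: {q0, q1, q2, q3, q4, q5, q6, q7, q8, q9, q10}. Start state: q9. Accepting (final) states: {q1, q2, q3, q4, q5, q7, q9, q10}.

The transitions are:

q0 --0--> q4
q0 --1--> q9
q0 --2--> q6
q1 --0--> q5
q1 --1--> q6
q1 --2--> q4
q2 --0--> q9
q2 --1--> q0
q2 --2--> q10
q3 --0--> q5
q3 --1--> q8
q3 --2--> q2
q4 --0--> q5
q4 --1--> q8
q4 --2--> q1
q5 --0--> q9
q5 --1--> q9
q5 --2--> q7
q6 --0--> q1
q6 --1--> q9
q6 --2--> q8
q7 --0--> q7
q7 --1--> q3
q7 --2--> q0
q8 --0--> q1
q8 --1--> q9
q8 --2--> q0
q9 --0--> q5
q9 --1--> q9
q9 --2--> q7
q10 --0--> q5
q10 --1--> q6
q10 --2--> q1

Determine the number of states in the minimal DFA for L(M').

4

P0 = {q1,q2,q3,q4,q5,q7,q9,q10} | {q0,q6,q8}.
Refine {q1,q2,q3,q4,q5,q7,q9,q10} on symbol 1: members go to different blocks, giving {q1,q2,q3,q4,q10} and {q5,q7,q9}.
On input 1, block {q5,q7,q9} splits into {q5,q9} and {q7}.
No further refinement is possible. Final partition (4 blocks): {q1,q2,q3,q4,q10} | {q0,q6,q8} | {q5,q9} | {q7}.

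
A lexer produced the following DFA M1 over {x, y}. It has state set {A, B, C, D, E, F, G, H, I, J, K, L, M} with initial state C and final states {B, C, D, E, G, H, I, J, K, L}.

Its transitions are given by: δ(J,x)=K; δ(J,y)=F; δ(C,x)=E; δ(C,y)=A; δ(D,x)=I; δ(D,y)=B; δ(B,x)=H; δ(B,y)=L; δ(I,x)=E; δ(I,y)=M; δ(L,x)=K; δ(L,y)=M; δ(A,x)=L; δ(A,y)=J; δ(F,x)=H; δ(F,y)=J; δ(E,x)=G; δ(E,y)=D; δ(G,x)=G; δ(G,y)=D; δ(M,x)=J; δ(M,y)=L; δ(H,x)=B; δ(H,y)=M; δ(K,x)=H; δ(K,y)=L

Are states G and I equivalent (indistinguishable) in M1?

No

Every state is reachable, so we keep all 13.
Initial partition by acceptance: {B,C,D,E,G,H,I,J,K,L} | {A,F,M}.
Refine {B,C,D,E,G,H,I,J,K,L} on symbol y: members go to different blocks, giving {B,D,E,G,K} and {C,H,I,J,L}.
On input x, block {B,D,E,G,K} splits into {B,D,K} and {E,G}.
On input y, block {B,D,K} splits into {B,K} and {D}.
On input x, block {C,H,I,J,L} splits into {H,J,L} and {C,I}.
Stable partition: {B,K} | {A,F,M} | {H,J,L} | {E,G} | {D} | {C,I} — 6 equivalence classes.
G and I end up in different blocks, so they are distinguishable. For instance, the string 'y' is accepted from only G.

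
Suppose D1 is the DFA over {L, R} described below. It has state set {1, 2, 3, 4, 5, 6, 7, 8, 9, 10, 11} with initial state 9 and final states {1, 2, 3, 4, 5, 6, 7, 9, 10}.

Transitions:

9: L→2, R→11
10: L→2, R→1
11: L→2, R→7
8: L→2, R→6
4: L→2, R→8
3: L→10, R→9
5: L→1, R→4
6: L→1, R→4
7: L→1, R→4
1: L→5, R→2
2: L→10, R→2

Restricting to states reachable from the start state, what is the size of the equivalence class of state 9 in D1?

2

Reachable states from the start: {1,2,4,5,6,7,8,9,10,11}. Unreachable: {3} — drop them.
Start with accepting vs non-accepting: {1,2,4,5,6,7,9,10} | {8,11}.
Refine {1,2,4,5,6,7,9,10} on symbol R: members go to different blocks, giving {1,2,5,6,7,10} and {4,9}.
Refine {1,2,5,6,7,10} on symbol R: members go to different blocks, giving {1,2,10} and {5,6,7}.
Split {1,2,10} by δ(·,L) → {2,10} and {1}.
On input R, block {2,10} splits into {2} and {10}.
Stable partition: {2} | {8,11} | {4,9} | {5,6,7} | {1} | {10} — 6 equivalence classes.
The equivalence class containing 9 is {4,9}, of size 2.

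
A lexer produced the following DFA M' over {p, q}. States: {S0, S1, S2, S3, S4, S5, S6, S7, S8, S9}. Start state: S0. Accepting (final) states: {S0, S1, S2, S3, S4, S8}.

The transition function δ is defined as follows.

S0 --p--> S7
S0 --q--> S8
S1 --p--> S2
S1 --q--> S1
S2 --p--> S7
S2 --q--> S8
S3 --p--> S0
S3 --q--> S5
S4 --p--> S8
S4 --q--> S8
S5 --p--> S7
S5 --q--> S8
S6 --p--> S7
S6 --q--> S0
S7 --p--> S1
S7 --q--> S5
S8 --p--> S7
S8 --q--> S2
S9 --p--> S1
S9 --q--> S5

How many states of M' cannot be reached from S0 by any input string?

4

Starting at S0 and following transitions, the reachable set is {S0, S1, S2, S5, S7, S8}. That leaves S3, S4, S6, S9 unreachable — 4 in total.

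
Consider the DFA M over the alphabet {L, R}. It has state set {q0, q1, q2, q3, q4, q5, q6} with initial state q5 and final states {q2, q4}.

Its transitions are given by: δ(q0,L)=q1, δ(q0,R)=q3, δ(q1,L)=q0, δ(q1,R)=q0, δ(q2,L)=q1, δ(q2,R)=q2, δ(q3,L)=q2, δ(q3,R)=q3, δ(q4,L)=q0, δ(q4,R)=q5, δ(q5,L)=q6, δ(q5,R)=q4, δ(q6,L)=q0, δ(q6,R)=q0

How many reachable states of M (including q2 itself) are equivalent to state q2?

All states are reachable from the start state.
P0 = {q2,q4} | {q0,q1,q3,q5,q6}.
Refine {q2,q4} on symbol R: members go to different blocks, giving {q2} and {q4}.
Split {q0,q1,q3,q5,q6} by δ(·,L) → {q0,q1,q5,q6} and {q3}.
Refine {q0,q1,q5,q6} on symbol R: members go to different blocks, giving {q1,q6} and {q0} and {q5}.
The partition is now stable with 6 blocks: {q2} | {q1,q6} | {q4} | {q3} | {q0} | {q5}.
The equivalence class containing q2 is {q2}, of size 1.

1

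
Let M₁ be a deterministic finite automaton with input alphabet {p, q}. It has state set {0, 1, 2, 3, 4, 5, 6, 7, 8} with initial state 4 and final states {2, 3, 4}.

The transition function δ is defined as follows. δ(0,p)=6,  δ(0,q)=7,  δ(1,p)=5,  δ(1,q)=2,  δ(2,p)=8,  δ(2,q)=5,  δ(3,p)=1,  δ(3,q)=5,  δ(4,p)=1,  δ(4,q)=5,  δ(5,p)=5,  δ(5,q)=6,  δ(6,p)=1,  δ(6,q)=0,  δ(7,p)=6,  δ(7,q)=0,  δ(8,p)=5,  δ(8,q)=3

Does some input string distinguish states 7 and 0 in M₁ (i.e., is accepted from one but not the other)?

No

Every state is reachable, so we keep all 9.
P0 = {2,3,4} | {0,1,5,6,7,8}.
On input q, block {0,1,5,6,7,8} splits into {0,5,6,7} and {1,8}.
On input p, block {0,5,6,7} splits into {0,5,7} and {6}.
Refine {0,5,7} on symbol p: members go to different blocks, giving {0,7} and {5}.
The partition is now stable with 5 blocks: {2,3,4} | {0,7} | {1,8} | {6} | {5}.
7 and 0 lie in the same block of the stable partition, so they are equivalent — no string distinguishes them.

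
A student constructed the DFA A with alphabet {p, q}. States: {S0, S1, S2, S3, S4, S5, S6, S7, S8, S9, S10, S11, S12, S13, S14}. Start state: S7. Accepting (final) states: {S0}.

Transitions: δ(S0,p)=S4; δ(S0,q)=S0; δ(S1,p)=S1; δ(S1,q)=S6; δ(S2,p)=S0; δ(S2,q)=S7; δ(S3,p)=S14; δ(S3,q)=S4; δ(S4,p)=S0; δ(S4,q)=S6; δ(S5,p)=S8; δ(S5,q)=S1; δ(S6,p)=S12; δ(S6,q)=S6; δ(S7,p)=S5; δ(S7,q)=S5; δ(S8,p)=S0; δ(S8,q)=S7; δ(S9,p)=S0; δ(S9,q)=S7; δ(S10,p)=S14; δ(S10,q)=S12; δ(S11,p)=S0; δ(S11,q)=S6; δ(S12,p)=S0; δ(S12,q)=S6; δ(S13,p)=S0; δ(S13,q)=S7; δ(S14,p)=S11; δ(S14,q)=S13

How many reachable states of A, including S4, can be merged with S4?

First remove the unreachable states {S2,S3,S9,S10,S11,S13,S14}; 8 states remain.
Start with accepting vs non-accepting: {S0} | {S1,S4,S5,S6,S7,S8,S12}.
Refine {S1,S4,S5,S6,S7,S8,S12} on symbol p: members go to different blocks, giving {S1,S5,S6,S7} and {S4,S8,S12}.
On input p, block {S1,S5,S6,S7} splits into {S1,S7} and {S5,S6}.
On input p, block {S1,S7} splits into {S1} and {S7}.
Split {S4,S8,S12} by δ(·,q) → {S4,S12} and {S8}.
Split {S5,S6} by δ(·,p) → {S5} and {S6}.
No further refinement is possible. Final partition (7 blocks): {S0} | {S1} | {S4,S12} | {S5} | {S7} | {S8} | {S6}.
State S4 belongs to the block {S4,S12}, which has 2 states.

2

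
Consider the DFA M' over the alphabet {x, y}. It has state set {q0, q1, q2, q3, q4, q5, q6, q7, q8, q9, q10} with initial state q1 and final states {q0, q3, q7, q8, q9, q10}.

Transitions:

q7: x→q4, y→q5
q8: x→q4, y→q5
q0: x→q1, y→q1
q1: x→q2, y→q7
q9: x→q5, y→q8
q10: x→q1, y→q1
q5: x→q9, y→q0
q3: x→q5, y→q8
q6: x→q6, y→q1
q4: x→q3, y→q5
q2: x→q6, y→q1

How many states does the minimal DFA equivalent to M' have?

7

States {q10} cannot be reached from the start state, so discard them.
Start with accepting vs non-accepting: {q0,q3,q7,q8,q9} | {q1,q2,q4,q5,q6}.
On input y, block {q0,q3,q7,q8,q9} splits into {q0,q7,q8} and {q3,q9}.
On input x, block {q1,q2,q4,q5,q6} splits into {q1,q2,q6} and {q4,q5}.
On input x, block {q0,q7,q8} splits into {q7,q8} and {q0}.
On input y, block {q1,q2,q6} splits into {q2,q6} and {q1}.
Refine {q4,q5} on symbol y: members go to different blocks, giving {q4} and {q5}.
Stable partition: {q7,q8} | {q2,q6} | {q3,q9} | {q4} | {q0} | {q1} | {q5} — 7 equivalence classes.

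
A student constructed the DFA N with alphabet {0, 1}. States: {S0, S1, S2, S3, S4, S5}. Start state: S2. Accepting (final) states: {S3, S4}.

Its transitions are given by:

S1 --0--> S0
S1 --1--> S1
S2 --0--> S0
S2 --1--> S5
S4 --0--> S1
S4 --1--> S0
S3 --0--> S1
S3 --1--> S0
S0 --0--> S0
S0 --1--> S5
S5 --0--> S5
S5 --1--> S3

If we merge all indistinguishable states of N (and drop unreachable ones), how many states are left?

First remove the unreachable states {S4}; 5 states remain.
Start with accepting vs non-accepting: {S3} | {S0,S1,S2,S5}.
Split {S0,S1,S2,S5} by δ(·,1) → {S0,S1,S2} and {S5}.
Refine {S0,S1,S2} on symbol 1: members go to different blocks, giving {S0,S2} and {S1}.
No further refinement is possible. Final partition (4 blocks): {S3} | {S0,S2} | {S5} | {S1}.

4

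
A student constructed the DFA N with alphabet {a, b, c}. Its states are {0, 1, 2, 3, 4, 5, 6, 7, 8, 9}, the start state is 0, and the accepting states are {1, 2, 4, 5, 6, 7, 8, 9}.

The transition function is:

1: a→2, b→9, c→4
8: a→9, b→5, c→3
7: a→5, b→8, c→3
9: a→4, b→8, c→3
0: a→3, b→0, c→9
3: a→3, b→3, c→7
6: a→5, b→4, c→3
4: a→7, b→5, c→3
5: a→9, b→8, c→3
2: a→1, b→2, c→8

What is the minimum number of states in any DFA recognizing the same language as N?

2

First remove the unreachable states {1,2,6}; 7 states remain.
P0 = {4,5,7,8,9} | {0,3}.
The partition is now stable with 2 blocks: {4,5,7,8,9} | {0,3}.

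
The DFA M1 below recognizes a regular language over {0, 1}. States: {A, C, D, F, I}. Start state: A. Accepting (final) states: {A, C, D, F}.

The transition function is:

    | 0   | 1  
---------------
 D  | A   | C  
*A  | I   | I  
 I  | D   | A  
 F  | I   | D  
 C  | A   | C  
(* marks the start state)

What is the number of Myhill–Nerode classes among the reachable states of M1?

3

States {F} cannot be reached from the start state, so discard them.
Start with accepting vs non-accepting: {A,C,D} | {I}.
Refine {A,C,D} on symbol 0: members go to different blocks, giving {C,D} and {A}.
The partition is now stable with 3 blocks: {C,D} | {I} | {A}.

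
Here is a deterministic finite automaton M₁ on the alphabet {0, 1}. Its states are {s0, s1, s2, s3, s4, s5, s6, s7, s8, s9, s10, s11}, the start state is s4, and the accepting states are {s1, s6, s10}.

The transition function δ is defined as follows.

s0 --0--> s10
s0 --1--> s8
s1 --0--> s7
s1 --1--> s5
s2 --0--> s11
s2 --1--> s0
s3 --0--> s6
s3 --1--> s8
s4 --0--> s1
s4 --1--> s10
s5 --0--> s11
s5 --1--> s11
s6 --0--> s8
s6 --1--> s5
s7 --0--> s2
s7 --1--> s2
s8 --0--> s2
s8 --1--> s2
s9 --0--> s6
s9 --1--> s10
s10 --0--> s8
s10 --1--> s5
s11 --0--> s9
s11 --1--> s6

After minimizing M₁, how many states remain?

States {s3} cannot be reached from the start state, so discard them.
Start with accepting vs non-accepting: {s1,s6,s10} | {s0,s2,s4,s5,s7,s8,s9,s11}.
Split {s0,s2,s4,s5,s7,s8,s9,s11} by δ(·,0) → {s2,s5,s7,s8,s11} and {s0,s4,s9}.
Split {s2,s5,s7,s8,s11} by δ(·,0) → {s2,s5,s7,s8} and {s11}.
On input 0, block {s2,s5,s7,s8} splits into {s2,s5} and {s7,s8}.
Split {s2,s5} by δ(·,1) → {s2} and {s5}.
On input 1, block {s0,s4,s9} splits into {s4,s9} and {s0}.
No further refinement is possible. Final partition (7 blocks): {s1,s6,s10} | {s2} | {s4,s9} | {s11} | {s7,s8} | {s5} | {s0}.

7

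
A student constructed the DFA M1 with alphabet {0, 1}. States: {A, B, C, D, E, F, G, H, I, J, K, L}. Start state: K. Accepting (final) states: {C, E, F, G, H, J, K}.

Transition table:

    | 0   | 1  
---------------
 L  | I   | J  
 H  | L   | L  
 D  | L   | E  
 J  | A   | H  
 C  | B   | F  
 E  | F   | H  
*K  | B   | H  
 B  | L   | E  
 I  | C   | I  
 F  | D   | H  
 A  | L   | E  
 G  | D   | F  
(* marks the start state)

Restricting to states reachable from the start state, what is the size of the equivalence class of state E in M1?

First remove the unreachable states {G}; 11 states remain.
Initial partition by acceptance: {C,E,F,H,J,K} | {A,B,D,I,L}.
On input 0, block {C,E,F,H,J,K} splits into {C,F,H,J,K} and {E}.
Refine {C,F,H,J,K} on symbol 1: members go to different blocks, giving {C,F,J,K} and {H}.
On input 1, block {C,F,J,K} splits into {F,J,K} and {C}.
Split {A,B,D,I,L} by δ(·,0) → {A,B,D,L} and {I}.
Refine {A,B,D,L} on symbol 0: members go to different blocks, giving {A,B,D} and {L}.
No further refinement is possible. Final partition (7 blocks): {F,J,K} | {A,B,D} | {E} | {H} | {C} | {I} | {L}.
State E belongs to the block {E}, which has 1 states.

1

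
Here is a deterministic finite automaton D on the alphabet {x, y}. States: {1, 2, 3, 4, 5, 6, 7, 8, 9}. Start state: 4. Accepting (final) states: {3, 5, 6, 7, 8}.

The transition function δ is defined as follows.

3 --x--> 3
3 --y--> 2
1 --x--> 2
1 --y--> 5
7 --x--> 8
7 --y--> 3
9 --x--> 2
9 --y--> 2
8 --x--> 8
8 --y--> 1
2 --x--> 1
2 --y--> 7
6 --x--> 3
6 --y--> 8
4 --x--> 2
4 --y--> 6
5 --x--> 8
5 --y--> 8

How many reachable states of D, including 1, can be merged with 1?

First remove the unreachable states {9}; 8 states remain.
Start with accepting vs non-accepting: {3,5,6,7,8} | {1,2,4}.
On input y, block {3,5,6,7,8} splits into {5,6,7} and {3,8}.
Stable partition: {5,6,7} | {1,2,4} | {3,8} — 3 equivalence classes.
State 1 belongs to the block {1,2,4}, which has 3 states.

3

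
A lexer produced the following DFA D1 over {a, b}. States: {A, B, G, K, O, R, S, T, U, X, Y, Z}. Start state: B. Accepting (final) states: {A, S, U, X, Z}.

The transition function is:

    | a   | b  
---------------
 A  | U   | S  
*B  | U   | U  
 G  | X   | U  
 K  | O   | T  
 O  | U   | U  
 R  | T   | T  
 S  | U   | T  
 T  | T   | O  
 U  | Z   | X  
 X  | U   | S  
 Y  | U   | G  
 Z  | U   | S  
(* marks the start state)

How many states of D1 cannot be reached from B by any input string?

No path from B leads to A, G, K, R, Y; the other 7 states are all reachable.

5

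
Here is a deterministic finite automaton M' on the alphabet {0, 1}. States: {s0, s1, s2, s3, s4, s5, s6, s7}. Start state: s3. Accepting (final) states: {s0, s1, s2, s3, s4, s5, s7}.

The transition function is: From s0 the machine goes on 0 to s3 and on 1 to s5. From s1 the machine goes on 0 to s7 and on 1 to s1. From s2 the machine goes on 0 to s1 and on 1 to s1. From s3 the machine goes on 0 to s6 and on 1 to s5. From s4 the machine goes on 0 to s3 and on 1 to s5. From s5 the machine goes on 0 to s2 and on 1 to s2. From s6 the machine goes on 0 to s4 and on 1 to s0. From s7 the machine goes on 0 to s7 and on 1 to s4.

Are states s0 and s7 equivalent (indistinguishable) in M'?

Initial partition by acceptance: {s0,s1,s2,s3,s4,s5,s7} | {s6}.
On input 0, block {s0,s1,s2,s3,s4,s5,s7} splits into {s0,s1,s2,s4,s5,s7} and {s3}.
On input 0, block {s0,s1,s2,s4,s5,s7} splits into {s1,s2,s5,s7} and {s0,s4}.
On input 1, block {s1,s2,s5,s7} splits into {s1,s2,s5} and {s7}.
Split {s1,s2,s5} by δ(·,0) → {s2,s5} and {s1}.
Refine {s2,s5} on symbol 0: members go to different blocks, giving {s2} and {s5}.
The partition is now stable with 7 blocks: {s2} | {s6} | {s3} | {s0,s4} | {s7} | {s1} | {s5}.
s0 and s7 end up in different blocks, so they are distinguishable. For instance, the string '00' is accepted from only s7.

No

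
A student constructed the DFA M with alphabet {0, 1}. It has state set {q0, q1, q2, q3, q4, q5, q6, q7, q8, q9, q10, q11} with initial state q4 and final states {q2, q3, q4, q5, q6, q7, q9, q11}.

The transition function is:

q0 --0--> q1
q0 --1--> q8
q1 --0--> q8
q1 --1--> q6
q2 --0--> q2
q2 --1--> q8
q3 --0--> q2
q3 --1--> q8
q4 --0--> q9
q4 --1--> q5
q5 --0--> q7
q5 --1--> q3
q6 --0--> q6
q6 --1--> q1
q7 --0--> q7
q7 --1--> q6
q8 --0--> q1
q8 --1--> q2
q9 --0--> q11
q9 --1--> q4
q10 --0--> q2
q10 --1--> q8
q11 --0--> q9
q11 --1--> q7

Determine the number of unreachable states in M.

2

BFS from q4 reaches {q1, q2, q3, q4, q5, q6, q7, q8, q9, q11}; the 2 state(s) q0, q10 are never visited.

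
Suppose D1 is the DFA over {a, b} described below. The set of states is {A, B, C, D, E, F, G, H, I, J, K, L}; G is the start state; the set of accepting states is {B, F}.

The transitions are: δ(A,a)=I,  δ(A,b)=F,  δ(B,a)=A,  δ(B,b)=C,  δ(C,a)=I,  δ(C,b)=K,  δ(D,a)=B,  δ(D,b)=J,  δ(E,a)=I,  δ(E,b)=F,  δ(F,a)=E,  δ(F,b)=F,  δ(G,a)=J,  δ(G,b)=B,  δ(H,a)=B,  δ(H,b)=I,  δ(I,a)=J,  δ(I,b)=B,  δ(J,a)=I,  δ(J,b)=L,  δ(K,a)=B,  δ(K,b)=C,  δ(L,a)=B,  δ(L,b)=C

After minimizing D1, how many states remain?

States {D,H} cannot be reached from the start state, so discard them.
Initial partition by acceptance: {B,F} | {A,C,E,G,I,J,K,L}.
Split {B,F} by δ(·,b) → {B} and {F}.
Refine {A,C,E,G,I,J,K,L} on symbol a: members go to different blocks, giving {A,C,E,G,I,J} and {K,L}.
On input b, block {A,C,E,G,I,J} splits into {A,E} and {C,J} and {G,I}.
The partition is now stable with 6 blocks: {B} | {A,E} | {F} | {K,L} | {C,J} | {G,I}.

6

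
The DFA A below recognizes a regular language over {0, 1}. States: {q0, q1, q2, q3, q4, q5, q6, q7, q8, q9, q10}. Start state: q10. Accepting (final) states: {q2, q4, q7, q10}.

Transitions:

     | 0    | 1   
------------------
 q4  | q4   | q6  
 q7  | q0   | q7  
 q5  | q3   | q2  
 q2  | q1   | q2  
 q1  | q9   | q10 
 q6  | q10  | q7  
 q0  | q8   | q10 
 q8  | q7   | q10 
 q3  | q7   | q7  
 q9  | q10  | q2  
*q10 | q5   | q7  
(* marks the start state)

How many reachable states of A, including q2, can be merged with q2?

3

States {q4,q6} cannot be reached from the start state, so discard them.
Initial partition by acceptance: {q2,q7,q10} | {q0,q1,q3,q5,q8,q9}.
Refine {q0,q1,q3,q5,q8,q9} on symbol 0: members go to different blocks, giving {q0,q1,q5} and {q3,q8,q9}.
Stable partition: {q2,q7,q10} | {q0,q1,q5} | {q3,q8,q9} — 3 equivalence classes.
The equivalence class containing q2 is {q2,q7,q10}, of size 3.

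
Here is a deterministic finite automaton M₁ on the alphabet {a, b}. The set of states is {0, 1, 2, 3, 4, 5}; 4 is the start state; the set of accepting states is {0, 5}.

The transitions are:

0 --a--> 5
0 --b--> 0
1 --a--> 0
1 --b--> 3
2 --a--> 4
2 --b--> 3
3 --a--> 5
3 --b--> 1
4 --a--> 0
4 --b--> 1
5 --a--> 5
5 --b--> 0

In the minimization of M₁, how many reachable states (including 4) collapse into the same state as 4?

Reachable states from the start: {0,1,3,4,5}. Unreachable: {2} — drop them.
Initial partition by acceptance: {0,5} | {1,3,4}.
The partition is now stable with 2 blocks: {0,5} | {1,3,4}.
State 4 belongs to the block {1,3,4}, which has 3 states.

3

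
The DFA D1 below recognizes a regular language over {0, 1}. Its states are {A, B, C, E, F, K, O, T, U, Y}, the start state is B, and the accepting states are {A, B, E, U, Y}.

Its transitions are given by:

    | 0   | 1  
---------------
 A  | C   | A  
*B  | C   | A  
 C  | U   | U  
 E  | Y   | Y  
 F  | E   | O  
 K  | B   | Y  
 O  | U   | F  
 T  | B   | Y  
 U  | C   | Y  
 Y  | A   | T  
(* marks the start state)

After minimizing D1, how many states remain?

States {E,F,K,O} cannot be reached from the start state, so discard them.
Initial partition by acceptance: {A,B,U,Y} | {C,T}.
Refine {A,B,U,Y} on symbol 0: members go to different blocks, giving {A,B,U} and {Y}.
Refine {A,B,U} on symbol 1: members go to different blocks, giving {A,B} and {U}.
On input 0, block {C,T} splits into {T} and {C}.
No further refinement is possible. Final partition (5 blocks): {A,B} | {T} | {Y} | {U} | {C}.

5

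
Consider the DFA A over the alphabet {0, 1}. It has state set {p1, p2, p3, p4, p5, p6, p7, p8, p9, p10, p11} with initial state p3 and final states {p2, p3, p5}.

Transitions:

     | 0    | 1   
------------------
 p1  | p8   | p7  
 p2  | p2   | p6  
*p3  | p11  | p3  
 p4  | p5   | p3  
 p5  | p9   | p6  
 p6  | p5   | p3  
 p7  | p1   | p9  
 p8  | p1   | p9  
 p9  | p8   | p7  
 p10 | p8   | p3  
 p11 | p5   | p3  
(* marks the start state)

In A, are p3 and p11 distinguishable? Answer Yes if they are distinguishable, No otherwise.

Reachable states from the start: {p1,p3,p5,p6,p7,p8,p9,p11}. Unreachable: {p2,p4,p10} — drop them.
Initial partition by acceptance: {p3,p5} | {p1,p6,p7,p8,p9,p11}.
Refine {p3,p5} on symbol 1: members go to different blocks, giving {p3} and {p5}.
Refine {p1,p6,p7,p8,p9,p11} on symbol 0: members go to different blocks, giving {p1,p7,p8,p9} and {p6,p11}.
Stable partition: {p3} | {p1,p7,p8,p9} | {p5} | {p6,p11} — 4 equivalence classes.
p3 and p11 end up in different blocks, so they are distinguishable. For instance, the string 'ε' is accepted from only p3.

Yes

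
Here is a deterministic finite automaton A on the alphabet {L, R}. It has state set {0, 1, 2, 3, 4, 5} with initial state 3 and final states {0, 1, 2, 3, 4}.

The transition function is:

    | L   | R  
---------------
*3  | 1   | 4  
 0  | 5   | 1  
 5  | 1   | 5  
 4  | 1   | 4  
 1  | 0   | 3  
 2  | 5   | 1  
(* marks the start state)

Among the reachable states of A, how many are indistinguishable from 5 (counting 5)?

1

First remove the unreachable states {2}; 5 states remain.
Initial partition by acceptance: {0,1,3,4} | {5}.
Split {0,1,3,4} by δ(·,L) → {1,3,4} and {0}.
On input L, block {1,3,4} splits into {3,4} and {1}.
Stable partition: {3,4} | {5} | {0} | {1} — 4 equivalence classes.
The equivalence class containing 5 is {5}, of size 1.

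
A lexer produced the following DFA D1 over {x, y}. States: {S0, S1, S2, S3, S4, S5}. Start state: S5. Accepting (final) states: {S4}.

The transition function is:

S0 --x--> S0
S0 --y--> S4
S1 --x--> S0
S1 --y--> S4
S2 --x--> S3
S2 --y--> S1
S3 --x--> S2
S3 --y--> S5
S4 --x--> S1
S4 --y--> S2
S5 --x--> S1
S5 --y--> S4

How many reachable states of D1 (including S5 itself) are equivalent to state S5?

3

All states are reachable from the start state.
Initial partition by acceptance: {S4} | {S0,S1,S2,S3,S5}.
Split {S0,S1,S2,S3,S5} by δ(·,y) → {S0,S1,S5} and {S2,S3}.
The partition is now stable with 3 blocks: {S4} | {S0,S1,S5} | {S2,S3}.
State S5 belongs to the block {S0,S1,S5}, which has 3 states.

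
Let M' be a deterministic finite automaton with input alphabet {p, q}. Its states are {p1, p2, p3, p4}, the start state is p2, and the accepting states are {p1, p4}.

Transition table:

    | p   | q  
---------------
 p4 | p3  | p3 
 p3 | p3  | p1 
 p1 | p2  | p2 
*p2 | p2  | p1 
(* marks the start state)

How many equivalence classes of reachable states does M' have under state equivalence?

2

States {p3,p4} cannot be reached from the start state, so discard them.
P0 = {p1} | {p2}.
The partition is now stable with 2 blocks: {p1} | {p2}.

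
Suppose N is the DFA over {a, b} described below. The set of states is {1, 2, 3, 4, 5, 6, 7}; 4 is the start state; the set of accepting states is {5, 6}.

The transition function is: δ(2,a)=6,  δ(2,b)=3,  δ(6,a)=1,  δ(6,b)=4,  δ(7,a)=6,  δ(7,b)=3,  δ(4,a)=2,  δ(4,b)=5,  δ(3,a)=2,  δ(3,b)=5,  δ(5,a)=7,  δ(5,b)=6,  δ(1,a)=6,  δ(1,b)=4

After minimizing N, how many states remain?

All states are reachable from the start state.
P0 = {5,6} | {1,2,3,4,7}.
On input b, block {5,6} splits into {5} and {6}.
Refine {1,2,3,4,7} on symbol a: members go to different blocks, giving {1,2,7} and {3,4}.
Stable partition: {5} | {1,2,7} | {6} | {3,4} — 4 equivalence classes.

4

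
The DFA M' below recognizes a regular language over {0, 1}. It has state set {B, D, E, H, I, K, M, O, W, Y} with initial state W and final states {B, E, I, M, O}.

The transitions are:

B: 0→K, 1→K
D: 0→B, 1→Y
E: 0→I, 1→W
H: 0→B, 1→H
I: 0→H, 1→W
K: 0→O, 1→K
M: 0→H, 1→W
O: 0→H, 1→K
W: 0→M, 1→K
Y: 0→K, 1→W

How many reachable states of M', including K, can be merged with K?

3

Reachable states from the start: {B,H,K,M,O,W}. Unreachable: {D,E,I,Y} — drop them.
P0 = {B,M,O} | {H,K,W}.
Stable partition: {B,M,O} | {H,K,W} — 2 equivalence classes.
The equivalence class containing K is {H,K,W}, of size 3.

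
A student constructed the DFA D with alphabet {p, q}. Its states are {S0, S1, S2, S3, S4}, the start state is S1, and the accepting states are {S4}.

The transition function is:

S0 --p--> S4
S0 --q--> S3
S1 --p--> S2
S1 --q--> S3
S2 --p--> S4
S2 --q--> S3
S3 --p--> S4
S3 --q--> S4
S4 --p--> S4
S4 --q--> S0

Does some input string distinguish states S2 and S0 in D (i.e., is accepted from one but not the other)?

No

Initial partition by acceptance: {S4} | {S0,S1,S2,S3}.
Refine {S0,S1,S2,S3} on symbol p: members go to different blocks, giving {S0,S2,S3} and {S1}.
Split {S0,S2,S3} by δ(·,q) → {S0,S2} and {S3}.
Stable partition: {S4} | {S0,S2} | {S1} | {S3} — 4 equivalence classes.
S2 and S0 lie in the same block of the stable partition, so they are equivalent — no string distinguishes them.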